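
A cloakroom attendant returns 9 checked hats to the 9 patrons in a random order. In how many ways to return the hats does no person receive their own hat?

133496

!9 = 9! · Σ_{k=0}^{9} (-1)^k/k!
= 9! - 9!/1! + 9!/2! - 9!/3! + 9!/4! - 9!/5! + 9!/6! - 9!/7! + 9!/8! - 9!/9!
= 362880 - 362880 + 181440 - 60480 + 15120 - 3024 + 504 - 72 + 9 - 1
= 133496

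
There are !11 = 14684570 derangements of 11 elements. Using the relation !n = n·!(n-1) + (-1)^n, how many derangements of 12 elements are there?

!12 = 12·14684570 + 1 = 176214841.

176214841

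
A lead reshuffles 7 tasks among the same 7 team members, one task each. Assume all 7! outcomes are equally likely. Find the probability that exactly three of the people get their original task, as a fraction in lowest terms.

1/16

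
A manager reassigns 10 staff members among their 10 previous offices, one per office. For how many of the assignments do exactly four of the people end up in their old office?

Pick the 4 fixed positions: C(10,4) = 210 ways.
The remaining 6 must be deranged: !6 = 265.
Total: 210 × 265 = 55650.

55650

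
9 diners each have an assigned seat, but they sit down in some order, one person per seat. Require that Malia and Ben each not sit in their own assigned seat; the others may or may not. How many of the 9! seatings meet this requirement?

287280

Inclusion-exclusion on the 2 forbidden self-matches:
Σ_{j=0}^{2} (-1)^j C(2,j)(9-j)!
= C(2,0)·9! - C(2,1)·8! + C(2,2)·7!
= 362880 - 80640 + 5040
= 287280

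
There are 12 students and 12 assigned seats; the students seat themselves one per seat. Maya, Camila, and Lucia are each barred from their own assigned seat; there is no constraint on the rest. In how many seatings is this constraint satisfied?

369774720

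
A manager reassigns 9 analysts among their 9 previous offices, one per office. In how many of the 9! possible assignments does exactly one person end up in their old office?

133497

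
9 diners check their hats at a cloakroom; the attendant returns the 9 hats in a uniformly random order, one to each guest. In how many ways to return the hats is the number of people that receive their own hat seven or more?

37

# with exactly i fixed is C(9,i)·!(9-i); sum over i=7..9:
  i=7: C(9,7)·!2 = 36·1 = 36
  i=8: C(9,8)·!1 = 9·0 = 0
  i=9: C(9,9)·!0 = 1·1 = 1
Total = 37.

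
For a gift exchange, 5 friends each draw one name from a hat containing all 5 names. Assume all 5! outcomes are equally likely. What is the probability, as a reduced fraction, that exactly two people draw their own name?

Favorable outcomes: C(5,2)·!3 = 10·2 = 20.
Total outcomes: 5! = 120.
Probability = 20/120 = 1/6.

1/6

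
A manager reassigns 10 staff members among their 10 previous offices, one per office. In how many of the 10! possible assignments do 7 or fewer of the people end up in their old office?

Sum C(10,i)·!(10-i) for i = 0..7:
  i=0: C(10,0)·!10 = 1·1334961 = 1334961
  i=1: C(10,1)·!9 = 10·133496 = 1334960
  i=2: C(10,2)·!8 = 45·14833 = 667485
  i=3: C(10,3)·!7 = 120·1854 = 222480
  i=4: C(10,4)·!6 = 210·265 = 55650
  i=5: C(10,5)·!5 = 252·44 = 11088
  i=6: C(10,6)·!4 = 210·9 = 1890
  i=7: C(10,7)·!3 = 120·2 = 240
Total = 3628754.

3628754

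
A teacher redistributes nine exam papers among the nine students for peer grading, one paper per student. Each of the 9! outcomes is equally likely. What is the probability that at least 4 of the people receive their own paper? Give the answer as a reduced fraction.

Favorable outcomes: Σ_{i≥4} C(9,i)·!(9-i) = 126·44 + 126·9 + 84·2 + 36·1 + 9·0 + 1·1 = 6883.
Total outcomes: 9! = 362880.
Probability = 6883/362880 = 6883/362880.

6883/362880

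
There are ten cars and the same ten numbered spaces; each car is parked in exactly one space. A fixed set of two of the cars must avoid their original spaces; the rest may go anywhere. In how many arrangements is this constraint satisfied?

Inclusion-exclusion on the 2 forbidden self-matches:
Σ_{j=0}^{2} (-1)^j C(2,j)(10-j)!
= C(2,0)·10! - C(2,1)·9! + C(2,2)·8!
= 3628800 - 725760 + 40320
= 2943360

2943360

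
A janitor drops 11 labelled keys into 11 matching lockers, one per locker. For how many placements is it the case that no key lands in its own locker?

The subfactorial !11 = [11!/e] (nearest integer).
11! = 39916800, and 39916800/e ≈ 14684570.08, so !11 = 14684570.

14684570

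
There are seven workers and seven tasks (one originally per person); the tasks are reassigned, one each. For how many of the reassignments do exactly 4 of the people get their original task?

Pick the 4 fixed positions: C(7,4) = 35 ways.
The remaining 3 must be deranged: !3 = 2.
Total: 35 × 2 = 70.

70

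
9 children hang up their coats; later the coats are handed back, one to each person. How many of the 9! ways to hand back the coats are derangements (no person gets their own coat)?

133496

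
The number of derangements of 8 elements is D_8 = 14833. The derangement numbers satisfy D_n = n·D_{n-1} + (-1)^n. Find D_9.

133496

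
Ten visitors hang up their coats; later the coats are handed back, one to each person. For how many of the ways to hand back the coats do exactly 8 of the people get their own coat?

45

Choose which 8 of the 10 are fixed: C(10,8) = 45.
The remaining 2 must be deranged: !2 = 1.
Total: 45 × 1 = 45.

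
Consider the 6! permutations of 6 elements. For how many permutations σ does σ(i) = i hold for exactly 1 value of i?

Choose which one of the 6 is fixed: C(6,1) = 6.
The other 5 form a derangement: !5 = 44.
Total: 6 × 44 = 264.

264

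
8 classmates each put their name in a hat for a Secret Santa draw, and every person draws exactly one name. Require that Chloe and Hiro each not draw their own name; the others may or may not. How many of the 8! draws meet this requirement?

30960

Let A_j be the event that the j-th constrained one is fixed. By inclusion-exclusion over the 2 events:
Σ_{j=0}^{2} (-1)^j C(2,j)(8-j)!
= C(2,0)·8! - C(2,1)·7! + C(2,2)·6!
= 40320 - 10080 + 720
= 30960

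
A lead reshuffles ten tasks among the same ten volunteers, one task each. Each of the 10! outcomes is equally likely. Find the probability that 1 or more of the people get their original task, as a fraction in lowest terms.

28319/44800

Favorable outcomes: Σ_{i≥1} C(10,i)·!(10-i) = 10·133496 + 45·14833 + 120·1854 + 210·265 + 252·44 + 210·9 + 120·2 + 45·1 + 10·0 + 1·1 = 2293839.
Total outcomes: 10! = 3628800.
Probability = 2293839/3628800 = 28319/44800.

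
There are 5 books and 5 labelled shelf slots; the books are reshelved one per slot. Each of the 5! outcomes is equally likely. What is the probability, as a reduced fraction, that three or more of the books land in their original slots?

11/120

Favorable outcomes: Σ_{i≥3} C(5,i)·!(5-i) = 10·1 + 5·0 + 1·1 = 11.
Total outcomes: 5! = 120.
Probability = 11/120 = 11/120.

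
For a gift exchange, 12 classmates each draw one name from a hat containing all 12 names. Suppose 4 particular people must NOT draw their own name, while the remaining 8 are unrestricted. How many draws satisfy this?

339696000

Let A_j be the event that the j-th constrained one is fixed. By inclusion-exclusion over the 4 events:
Σ_{j=0}^{4} (-1)^j C(4,j)(12-j)!
= C(4,0)·12! - C(4,1)·11! + C(4,2)·10! - C(4,3)·9! + C(4,4)·8!
= 479001600 - 159667200 + 21772800 - 1451520 + 40320
= 339696000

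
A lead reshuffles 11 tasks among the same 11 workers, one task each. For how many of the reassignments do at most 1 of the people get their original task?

29369141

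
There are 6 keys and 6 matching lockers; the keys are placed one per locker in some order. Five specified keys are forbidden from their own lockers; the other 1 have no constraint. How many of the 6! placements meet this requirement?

309

Let A_j be the event that the j-th constrained one is fixed. By inclusion-exclusion over the 5 events:
Σ_{j=0}^{5} (-1)^j C(5,j)(6-j)!
= C(5,0)·6! - C(5,1)·5! + C(5,2)·4! - C(5,3)·3! + C(5,4)·2! - C(5,5)·1!
= 720 - 600 + 240 - 60 + 10 - 1
= 309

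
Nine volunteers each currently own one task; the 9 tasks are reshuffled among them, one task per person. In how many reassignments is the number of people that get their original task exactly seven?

36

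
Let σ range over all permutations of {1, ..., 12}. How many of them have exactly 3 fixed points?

Choose which 3 of the 12 are fixed: C(12,3) = 220.
The other 9 form a derangement: !9 = 133496.
Total: 220 × 133496 = 29369120.

29369120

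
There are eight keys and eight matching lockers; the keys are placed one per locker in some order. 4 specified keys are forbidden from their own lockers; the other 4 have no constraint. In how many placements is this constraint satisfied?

Let A_j be the event that the j-th constrained one is fixed. By inclusion-exclusion over the 4 events:
Σ_{j=0}^{4} (-1)^j C(4,j)(8-j)!
= C(4,0)·8! - C(4,1)·7! + C(4,2)·6! - C(4,3)·5! + C(4,4)·4!
= 40320 - 20160 + 4320 - 480 + 24
= 24024

24024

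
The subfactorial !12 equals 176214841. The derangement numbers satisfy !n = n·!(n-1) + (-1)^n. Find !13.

2290792932

!13 = 13·176214841 - 1 = 2290792932.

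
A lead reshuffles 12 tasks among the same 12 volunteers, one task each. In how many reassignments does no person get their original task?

Use !n = n·!(n-1) + (-1)^n.
!12 = 12·14684570 + 1 = 176214841

176214841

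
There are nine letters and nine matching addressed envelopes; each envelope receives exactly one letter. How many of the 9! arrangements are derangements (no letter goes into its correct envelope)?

The subfactorial !9 = [9!/e] (nearest integer).
9! = 362880, and 362880/e ≈ 133496.09, so !9 = 133496.

133496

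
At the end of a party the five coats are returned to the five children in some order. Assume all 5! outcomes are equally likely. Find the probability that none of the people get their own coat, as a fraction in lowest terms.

11/30

Favorable outcomes: !5 = 44.
Total outcomes: 5! = 120.
Probability = 44/120 = 11/30.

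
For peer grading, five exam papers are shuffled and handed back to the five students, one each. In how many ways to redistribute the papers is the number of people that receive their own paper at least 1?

76

# with exactly i fixed is C(5,i)·!(5-i); sum over i=1..5:
  i=1: C(5,1)·!4 = 5·9 = 45
  i=2: C(5,2)·!3 = 10·2 = 20
  i=3: C(5,3)·!2 = 10·1 = 10
  i=4: C(5,4)·!1 = 5·0 = 0
  i=5: C(5,5)·!0 = 1·1 = 1
Total = 76.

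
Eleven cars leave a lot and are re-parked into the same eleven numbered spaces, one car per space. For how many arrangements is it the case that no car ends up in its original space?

14684570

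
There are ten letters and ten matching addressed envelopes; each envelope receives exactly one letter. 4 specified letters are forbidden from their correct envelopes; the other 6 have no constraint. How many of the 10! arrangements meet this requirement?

2399760

Inclusion-exclusion on the 4 forbidden self-matches:
Σ_{j=0}^{4} (-1)^j C(4,j)(10-j)!
= C(4,0)·10! - C(4,1)·9! + C(4,2)·8! - C(4,3)·7! + C(4,4)·6!
= 3628800 - 1451520 + 241920 - 20160 + 720
= 2399760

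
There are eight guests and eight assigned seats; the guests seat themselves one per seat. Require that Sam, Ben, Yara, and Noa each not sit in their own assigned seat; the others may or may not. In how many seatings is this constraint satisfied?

Let A_j be the event that the j-th constrained one is fixed. By inclusion-exclusion over the 4 events:
Σ_{j=0}^{4} (-1)^j C(4,j)(8-j)!
= C(4,0)·8! - C(4,1)·7! + C(4,2)·6! - C(4,3)·5! + C(4,4)·4!
= 40320 - 20160 + 4320 - 480 + 24
= 24024

24024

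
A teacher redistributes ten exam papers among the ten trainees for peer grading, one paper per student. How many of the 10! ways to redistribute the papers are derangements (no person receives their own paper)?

1334961

Recurrence: !10 = 10·!9 + (-1)^10.
!10 = 10·133496 + 1 = 1334961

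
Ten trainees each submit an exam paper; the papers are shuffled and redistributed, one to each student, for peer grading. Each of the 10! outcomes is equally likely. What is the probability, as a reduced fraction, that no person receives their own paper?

16481/44800

Favorable outcomes: !10 = 1334961.
Total outcomes: 10! = 3628800.
Probability = 1334961/3628800 = 16481/44800.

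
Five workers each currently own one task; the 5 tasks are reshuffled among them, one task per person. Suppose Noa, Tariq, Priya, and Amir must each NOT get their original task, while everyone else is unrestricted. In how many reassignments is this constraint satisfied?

Inclusion-exclusion on the 4 forbidden self-matches:
Σ_{j=0}^{4} (-1)^j C(4,j)(5-j)!
= C(4,0)·5! - C(4,1)·4! + C(4,2)·3! - C(4,3)·2! + C(4,4)·1!
= 120 - 96 + 36 - 8 + 1
= 53

53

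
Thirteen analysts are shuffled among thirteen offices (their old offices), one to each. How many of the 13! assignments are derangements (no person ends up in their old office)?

2290792932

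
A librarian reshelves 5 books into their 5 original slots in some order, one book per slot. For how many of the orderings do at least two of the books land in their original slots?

31

# with exactly i fixed is C(5,i)·!(5-i); sum over i=2..5:
  i=2: C(5,2)·!3 = 10·2 = 20
  i=3: C(5,3)·!2 = 10·1 = 10
  i=4: C(5,4)·!1 = 5·0 = 0
  i=5: C(5,5)·!0 = 1·1 = 1
Total = 31.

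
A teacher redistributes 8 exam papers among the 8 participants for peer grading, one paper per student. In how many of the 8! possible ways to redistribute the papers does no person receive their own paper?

14833

The subfactorial !8 = [8!/e] (nearest integer).
8! = 40320, and 40320/e ≈ 14832.90, so !8 = 14833.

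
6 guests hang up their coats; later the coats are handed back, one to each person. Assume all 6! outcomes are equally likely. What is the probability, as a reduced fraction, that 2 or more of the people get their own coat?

191/720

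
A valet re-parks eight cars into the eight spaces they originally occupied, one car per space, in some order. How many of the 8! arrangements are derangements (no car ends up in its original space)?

!8 = 8! · Σ_{k=0}^{8} (-1)^k/k!
= 8! - 8!/1! + 8!/2! - 8!/3! + 8!/4! - 8!/5! + 8!/6! - 8!/7! + 8!/8!
= 40320 - 40320 + 20160 - 6720 + 1680 - 336 + 56 - 8 + 1
= 14833

14833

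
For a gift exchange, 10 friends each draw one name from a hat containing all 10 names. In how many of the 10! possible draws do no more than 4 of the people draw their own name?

3615536

Sum C(10,i)·!(10-i) for i = 0..4:
  i=0: C(10,0)·!10 = 1·1334961 = 1334961
  i=1: C(10,1)·!9 = 10·133496 = 1334960
  i=2: C(10,2)·!8 = 45·14833 = 667485
  i=3: C(10,3)·!7 = 120·1854 = 222480
  i=4: C(10,4)·!6 = 210·265 = 55650
Total = 3615536.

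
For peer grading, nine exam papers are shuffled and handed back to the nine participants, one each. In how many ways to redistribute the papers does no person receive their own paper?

The number of derangements of 9 is !9 = Σ_{k=0}^{9} (-1)^k·9!/k!
= 9! - 9!/1! + 9!/2! - 9!/3! + 9!/4! - 9!/5! + 9!/6! - 9!/7! + 9!/8! - 9!/9!
= 362880 - 362880 + 181440 - 60480 + 15120 - 3024 + 504 - 72 + 9 - 1
= 133496

133496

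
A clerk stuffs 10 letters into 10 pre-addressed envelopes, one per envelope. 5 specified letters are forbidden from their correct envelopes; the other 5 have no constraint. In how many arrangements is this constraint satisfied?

2170680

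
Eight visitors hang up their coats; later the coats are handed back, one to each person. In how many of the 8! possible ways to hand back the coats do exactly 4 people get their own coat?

Choose which 4 of the 8 are fixed: C(8,4) = 70.
The remaining 4 must be deranged: !4 = 9.
Total: 70 × 9 = 630.

630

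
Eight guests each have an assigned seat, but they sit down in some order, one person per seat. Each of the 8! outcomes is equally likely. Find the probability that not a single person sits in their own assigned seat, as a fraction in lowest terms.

2119/5760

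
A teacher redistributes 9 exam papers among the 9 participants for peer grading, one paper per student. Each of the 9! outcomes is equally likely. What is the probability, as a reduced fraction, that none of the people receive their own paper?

16687/45360

Favorable outcomes: !9 = 133496.
Total outcomes: 9! = 362880.
Probability = 133496/362880 = 16687/45360.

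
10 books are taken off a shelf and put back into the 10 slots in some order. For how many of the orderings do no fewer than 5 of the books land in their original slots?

# with exactly i fixed is C(10,i)·!(10-i); sum over i=5..10:
  i=5: C(10,5)·!5 = 252·44 = 11088
  i=6: C(10,6)·!4 = 210·9 = 1890
  i=7: C(10,7)·!3 = 120·2 = 240
  i=8: C(10,8)·!2 = 45·1 = 45
  i=9: C(10,9)·!1 = 10·0 = 0
  i=10: C(10,10)·!0 = 1·1 = 1
Total = 13264.

13264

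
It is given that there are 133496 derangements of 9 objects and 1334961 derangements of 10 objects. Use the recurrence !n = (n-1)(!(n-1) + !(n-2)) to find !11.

!11 = (11-1)·(!10 + !9) = 10·(1334961 + 133496) = 10·1468457 = 14684570.

14684570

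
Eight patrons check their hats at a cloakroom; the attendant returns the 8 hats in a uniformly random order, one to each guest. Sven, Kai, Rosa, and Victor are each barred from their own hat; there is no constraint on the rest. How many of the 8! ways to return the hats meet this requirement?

24024

Let A_j be the event that the j-th constrained one is fixed. By inclusion-exclusion over the 4 events:
Σ_{j=0}^{4} (-1)^j C(4,j)(8-j)!
= C(4,0)·8! - C(4,1)·7! + C(4,2)·6! - C(4,3)·5! + C(4,4)·4!
= 40320 - 20160 + 4320 - 480 + 24
= 24024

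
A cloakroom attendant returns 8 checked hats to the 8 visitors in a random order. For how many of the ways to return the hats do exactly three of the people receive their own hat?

Pick the 3 fixed positions: C(8,3) = 56 ways.
The other 5 form a derangement: !5 = 44.
Total: 56 × 44 = 2464.

2464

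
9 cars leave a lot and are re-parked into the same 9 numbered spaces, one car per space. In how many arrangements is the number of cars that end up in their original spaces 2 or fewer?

333737

# with exactly i fixed is C(9,i)·!(9-i); sum over i=0..2:
  i=0: C(9,0)·!9 = 1·133496 = 133496
  i=1: C(9,1)·!8 = 9·14833 = 133497
  i=2: C(9,2)·!7 = 36·1854 = 66744
Total = 333737.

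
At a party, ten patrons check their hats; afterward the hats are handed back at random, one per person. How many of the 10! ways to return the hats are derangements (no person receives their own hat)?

1334961

Use !n = n·!(n-1) + (-1)^n.
!10 = 10·133496 + 1 = 1334961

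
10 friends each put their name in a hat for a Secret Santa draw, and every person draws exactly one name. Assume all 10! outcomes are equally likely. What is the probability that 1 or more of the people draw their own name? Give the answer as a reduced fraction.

28319/44800

Favorable outcomes: Σ_{i≥1} C(10,i)·!(10-i) = 10·133496 + 45·14833 + 120·1854 + 210·265 + 252·44 + 210·9 + 120·2 + 45·1 + 10·0 + 1·1 = 2293839.
Total outcomes: 10! = 3628800.
Probability = 2293839/3628800 = 28319/44800.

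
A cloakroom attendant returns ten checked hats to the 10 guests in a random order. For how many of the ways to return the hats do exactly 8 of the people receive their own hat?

45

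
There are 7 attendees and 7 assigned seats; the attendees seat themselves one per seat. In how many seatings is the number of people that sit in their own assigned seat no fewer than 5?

22

Sum C(7,i)·!(7-i) for i = 5..7:
  i=5: C(7,5)·!2 = 21·1 = 21
  i=6: C(7,6)·!1 = 7·0 = 0
  i=7: C(7,7)·!0 = 1·1 = 1
Total = 22.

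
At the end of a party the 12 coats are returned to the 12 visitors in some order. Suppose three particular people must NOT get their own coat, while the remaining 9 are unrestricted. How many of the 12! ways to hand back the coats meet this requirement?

369774720

Let A_j be the event that the j-th constrained one is fixed. By inclusion-exclusion over the 3 events:
Σ_{j=0}^{3} (-1)^j C(3,j)(12-j)!
= C(3,0)·12! - C(3,1)·11! + C(3,2)·10! - C(3,3)·9!
= 479001600 - 119750400 + 10886400 - 362880
= 369774720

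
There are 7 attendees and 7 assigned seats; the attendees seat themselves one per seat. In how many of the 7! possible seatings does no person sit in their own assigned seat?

1854

!7 is the nearest integer to 7!/e.
7! = 5040, and 5040/e ≈ 1854.11, so !7 = 1854.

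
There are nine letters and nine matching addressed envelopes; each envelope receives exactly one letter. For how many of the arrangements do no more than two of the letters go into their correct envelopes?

Sum C(9,i)·!(9-i) for i = 0..2:
  i=0: C(9,0)·!9 = 1·133496 = 133496
  i=1: C(9,1)·!8 = 9·14833 = 133497
  i=2: C(9,2)·!7 = 36·1854 = 66744
Total = 333737.

333737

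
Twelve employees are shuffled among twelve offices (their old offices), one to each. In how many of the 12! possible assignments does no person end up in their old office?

Use !n = (n-1)(!(n-1) + !(n-2)).
!12 = 11·(14684570 + 1334961) = 11·16019531 = 176214841

176214841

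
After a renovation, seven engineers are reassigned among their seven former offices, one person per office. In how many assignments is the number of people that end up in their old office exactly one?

1855

Pick the single fixed position: C(7,1) = 7 ways.
The other 6 form a derangement: !6 = 265.
Total: 7 × 265 = 1855.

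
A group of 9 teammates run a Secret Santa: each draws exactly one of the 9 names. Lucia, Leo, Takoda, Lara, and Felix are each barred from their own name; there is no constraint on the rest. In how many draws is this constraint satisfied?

Let A_j be the event that the j-th constrained one is fixed. By inclusion-exclusion over the 5 events:
Σ_{j=0}^{5} (-1)^j C(5,j)(9-j)!
= C(5,0)·9! - C(5,1)·8! + C(5,2)·7! - C(5,3)·6! + C(5,4)·5! - C(5,5)·4!
= 362880 - 201600 + 50400 - 7200 + 600 - 24
= 205056

205056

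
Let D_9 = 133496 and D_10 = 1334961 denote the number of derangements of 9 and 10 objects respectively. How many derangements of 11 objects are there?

D_11 = (11-1)·(D_10 + D_9) = 10·(1334961 + 133496) = 10·1468457 = 14684570.

14684570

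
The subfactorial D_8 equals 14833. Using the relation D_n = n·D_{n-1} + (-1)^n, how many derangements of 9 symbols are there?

133496

D_9 = 9·14833 - 1 = 133496.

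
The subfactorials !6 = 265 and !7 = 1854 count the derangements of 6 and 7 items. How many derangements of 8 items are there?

!8 = (8-1)·(!7 + !6) = 7·(1854 + 265) = 7·2119 = 14833.

14833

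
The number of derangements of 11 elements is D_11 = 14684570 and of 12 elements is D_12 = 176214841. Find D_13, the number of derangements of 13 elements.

2290792932

D_13 = (13-1)·(D_12 + D_11) = 12·(176214841 + 14684570) = 12·190899411 = 2290792932.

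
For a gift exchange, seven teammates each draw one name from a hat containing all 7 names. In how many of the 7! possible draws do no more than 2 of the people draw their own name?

4633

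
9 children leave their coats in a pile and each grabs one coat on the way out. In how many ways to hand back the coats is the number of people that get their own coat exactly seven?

Choose which 7 of the 9 are fixed: C(9,7) = 36.
The remaining 2 must be deranged: !2 = 1.
Total: 36 × 1 = 36.

36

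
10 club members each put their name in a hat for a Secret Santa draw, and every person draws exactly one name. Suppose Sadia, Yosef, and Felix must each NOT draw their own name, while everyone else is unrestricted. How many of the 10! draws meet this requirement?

2656080

Inclusion-exclusion on the 3 forbidden self-matches:
Σ_{j=0}^{3} (-1)^j C(3,j)(10-j)!
= C(3,0)·10! - C(3,1)·9! + C(3,2)·8! - C(3,3)·7!
= 3628800 - 1088640 + 120960 - 5040
= 2656080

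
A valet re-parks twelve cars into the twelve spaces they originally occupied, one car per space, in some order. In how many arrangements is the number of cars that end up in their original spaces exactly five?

1468368

Choose which 5 of the 12 are fixed: C(12,5) = 792.
The other 7 form a derangement: !7 = 1854.
Total: 792 × 1854 = 1468368.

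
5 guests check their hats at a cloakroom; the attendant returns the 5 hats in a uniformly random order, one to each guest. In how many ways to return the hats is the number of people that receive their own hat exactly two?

Pick the 2 fixed positions: C(5,2) = 10 ways.
The remaining 3 must be deranged: !3 = 2.
Total: 10 × 2 = 20.

20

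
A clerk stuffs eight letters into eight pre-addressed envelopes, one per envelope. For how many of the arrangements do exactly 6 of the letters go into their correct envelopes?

Pick the 6 fixed positions: C(8,6) = 28 ways.
The other 2 form a derangement: !2 = 1.
Total: 28 × 1 = 28.

28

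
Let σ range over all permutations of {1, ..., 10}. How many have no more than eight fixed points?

Sum C(10,i)·!(10-i) for i = 0..8:
  i=0: C(10,0)·!10 = 1·1334961 = 1334961
  i=1: C(10,1)·!9 = 10·133496 = 1334960
  i=2: C(10,2)·!8 = 45·14833 = 667485
  i=3: C(10,3)·!7 = 120·1854 = 222480
  i=4: C(10,4)·!6 = 210·265 = 55650
  i=5: C(10,5)·!5 = 252·44 = 11088
  i=6: C(10,6)·!4 = 210·9 = 1890
  i=7: C(10,7)·!3 = 120·2 = 240
  i=8: C(10,8)·!2 = 45·1 = 45
Total = 3628799.

3628799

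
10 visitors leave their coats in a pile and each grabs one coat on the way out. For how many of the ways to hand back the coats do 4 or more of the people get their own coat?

68914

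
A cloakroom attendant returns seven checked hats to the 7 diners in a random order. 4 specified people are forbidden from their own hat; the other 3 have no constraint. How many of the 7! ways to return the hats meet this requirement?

Let A_j be the event that the j-th constrained one is fixed. By inclusion-exclusion over the 4 events:
Σ_{j=0}^{4} (-1)^j C(4,j)(7-j)!
= C(4,0)·7! - C(4,1)·6! + C(4,2)·5! - C(4,3)·4! + C(4,4)·3!
= 5040 - 2880 + 720 - 96 + 6
= 2790

2790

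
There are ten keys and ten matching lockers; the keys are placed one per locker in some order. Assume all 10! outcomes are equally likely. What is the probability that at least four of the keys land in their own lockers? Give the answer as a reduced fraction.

Favorable outcomes: Σ_{i≥4} C(10,i)·!(10-i) = 210·265 + 252·44 + 210·9 + 120·2 + 45·1 + 10·0 + 1·1 = 68914.
Total outcomes: 10! = 3628800.
Probability = 68914/3628800 = 34457/1814400.

34457/1814400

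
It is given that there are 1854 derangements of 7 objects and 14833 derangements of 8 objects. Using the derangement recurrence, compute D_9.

133496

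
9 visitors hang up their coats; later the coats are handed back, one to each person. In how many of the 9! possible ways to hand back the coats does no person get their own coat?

Recurrence: !9 = 9·!8 + (-1)^9.
!9 = 9·14833 - 1 = 133496

133496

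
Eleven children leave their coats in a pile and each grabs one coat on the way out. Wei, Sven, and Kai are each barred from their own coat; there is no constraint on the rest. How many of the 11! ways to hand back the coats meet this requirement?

30078720

Let A_j be the event that the j-th constrained one is fixed. By inclusion-exclusion over the 3 events:
Σ_{j=0}^{3} (-1)^j C(3,j)(11-j)!
= C(3,0)·11! - C(3,1)·10! + C(3,2)·9! - C(3,3)·8!
= 39916800 - 10886400 + 1088640 - 40320
= 30078720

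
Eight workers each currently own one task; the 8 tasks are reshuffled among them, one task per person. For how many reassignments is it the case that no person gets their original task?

14833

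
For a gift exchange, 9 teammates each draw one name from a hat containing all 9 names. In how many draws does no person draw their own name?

The subfactorial !9 = [9!/e] (nearest integer).
9! = 362880, and 362880/e ≈ 133496.09, so !9 = 133496.

133496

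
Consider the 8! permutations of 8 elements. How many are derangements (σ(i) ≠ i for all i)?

The number of derangements of 8 is !8 = Σ_{k=0}^{8} (-1)^k·8!/k!
= 8! - 8!/1! + 8!/2! - 8!/3! + 8!/4! - 8!/5! + 8!/6! - 8!/7! + 8!/8!
= 40320 - 40320 + 20160 - 6720 + 1680 - 336 + 56 - 8 + 1
= 14833

14833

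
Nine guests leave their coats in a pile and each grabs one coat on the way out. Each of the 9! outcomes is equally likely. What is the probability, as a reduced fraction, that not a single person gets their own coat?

16687/45360

Favorable outcomes: !9 = 133496.
Total outcomes: 9! = 362880.
Probability = 133496/362880 = 16687/45360.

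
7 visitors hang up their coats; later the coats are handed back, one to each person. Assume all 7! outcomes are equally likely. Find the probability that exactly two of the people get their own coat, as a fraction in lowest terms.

11/60

Favorable outcomes: C(7,2)·!5 = 21·44 = 924.
Total outcomes: 7! = 5040.
Probability = 924/5040 = 11/60.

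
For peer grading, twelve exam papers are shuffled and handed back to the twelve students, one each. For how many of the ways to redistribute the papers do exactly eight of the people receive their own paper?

4455

Choose which 8 of the 12 are fixed: C(12,8) = 495.
The other 4 form a derangement: !4 = 9.
Total: 495 × 9 = 4455.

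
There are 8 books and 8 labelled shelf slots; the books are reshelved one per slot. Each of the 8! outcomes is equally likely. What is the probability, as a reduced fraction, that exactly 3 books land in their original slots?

11/180

Favorable outcomes: C(8,3)·!5 = 56·44 = 2464.
Total outcomes: 8! = 40320.
Probability = 2464/40320 = 11/180.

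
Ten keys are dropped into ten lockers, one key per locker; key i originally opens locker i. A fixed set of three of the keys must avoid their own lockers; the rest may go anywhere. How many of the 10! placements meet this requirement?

Let A_j be the event that the j-th constrained one is fixed. By inclusion-exclusion over the 3 events:
Σ_{j=0}^{3} (-1)^j C(3,j)(10-j)!
= C(3,0)·10! - C(3,1)·9! + C(3,2)·8! - C(3,3)·7!
= 3628800 - 1088640 + 120960 - 5040
= 2656080

2656080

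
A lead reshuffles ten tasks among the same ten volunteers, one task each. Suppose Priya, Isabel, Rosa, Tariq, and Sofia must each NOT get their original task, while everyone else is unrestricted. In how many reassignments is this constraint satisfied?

2170680

Inclusion-exclusion on the 5 forbidden self-matches:
Σ_{j=0}^{5} (-1)^j C(5,j)(10-j)!
= C(5,0)·10! - C(5,1)·9! + C(5,2)·8! - C(5,3)·7! + C(5,4)·6! - C(5,5)·5!
= 3628800 - 1814400 + 403200 - 50400 + 3600 - 120
= 2170680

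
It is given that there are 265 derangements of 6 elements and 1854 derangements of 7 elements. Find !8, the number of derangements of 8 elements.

14833

!8 = (8-1)·(!7 + !6) = 7·(1854 + 265) = 7·2119 = 14833.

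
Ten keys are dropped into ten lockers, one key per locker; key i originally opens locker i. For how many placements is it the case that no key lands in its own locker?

1334961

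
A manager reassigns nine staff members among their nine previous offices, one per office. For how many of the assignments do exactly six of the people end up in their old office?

168

Choose which 6 of the 9 are fixed: C(9,6) = 84.
The other 3 form a derangement: !3 = 2.
Total: 84 × 2 = 168.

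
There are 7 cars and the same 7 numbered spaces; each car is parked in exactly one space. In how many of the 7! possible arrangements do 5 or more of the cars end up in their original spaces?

22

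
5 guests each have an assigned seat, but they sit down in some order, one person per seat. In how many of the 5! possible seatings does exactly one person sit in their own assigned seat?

Pick the single fixed position: C(5,1) = 5 ways.
The remaining 4 must be deranged: !4 = 9.
Total: 5 × 9 = 45.

45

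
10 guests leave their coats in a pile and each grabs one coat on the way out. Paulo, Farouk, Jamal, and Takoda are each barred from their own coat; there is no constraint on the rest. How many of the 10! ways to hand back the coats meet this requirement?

Inclusion-exclusion on the 4 forbidden self-matches:
Σ_{j=0}^{4} (-1)^j C(4,j)(10-j)!
= C(4,0)·10! - C(4,1)·9! + C(4,2)·8! - C(4,3)·7! + C(4,4)·6!
= 3628800 - 1451520 + 241920 - 20160 + 720
= 2399760

2399760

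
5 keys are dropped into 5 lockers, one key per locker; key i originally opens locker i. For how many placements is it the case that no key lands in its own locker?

44

!5 is the nearest integer to 5!/e.
5! = 120, and 120/e ≈ 44.15, so !5 = 44.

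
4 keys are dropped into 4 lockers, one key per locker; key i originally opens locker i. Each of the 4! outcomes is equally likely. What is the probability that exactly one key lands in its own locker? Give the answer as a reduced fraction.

1/3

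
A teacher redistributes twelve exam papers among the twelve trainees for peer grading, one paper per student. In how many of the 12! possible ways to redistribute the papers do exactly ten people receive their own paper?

66

Choose which 10 of the 12 are fixed: C(12,10) = 66.
The remaining 2 must be deranged: !2 = 1.
Total: 66 × 1 = 66.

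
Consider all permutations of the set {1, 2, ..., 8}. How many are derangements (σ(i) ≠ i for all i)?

14833

Use !n = (n-1)(!(n-1) + !(n-2)).
!8 = 7·(1854 + 265) = 7·2119 = 14833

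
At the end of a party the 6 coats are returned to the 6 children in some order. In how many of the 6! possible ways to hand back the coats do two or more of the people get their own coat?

Sum C(6,i)·!(6-i) for i = 2..6:
  i=2: C(6,2)·!4 = 15·9 = 135
  i=3: C(6,3)·!3 = 20·2 = 40
  i=4: C(6,4)·!2 = 15·1 = 15
  i=5: C(6,5)·!1 = 6·0 = 0
  i=6: C(6,6)·!0 = 1·1 = 1
Total = 191.

191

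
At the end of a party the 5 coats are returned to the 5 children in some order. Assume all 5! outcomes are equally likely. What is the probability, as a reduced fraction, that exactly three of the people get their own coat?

1/12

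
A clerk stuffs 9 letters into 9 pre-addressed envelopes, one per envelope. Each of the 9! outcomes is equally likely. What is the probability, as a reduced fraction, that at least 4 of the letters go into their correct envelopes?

6883/362880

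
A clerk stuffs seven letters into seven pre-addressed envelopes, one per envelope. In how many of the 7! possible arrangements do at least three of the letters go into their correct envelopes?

# with exactly i fixed is C(7,i)·!(7-i); sum over i=3..7:
  i=3: C(7,3)·!4 = 35·9 = 315
  i=4: C(7,4)·!3 = 35·2 = 70
  i=5: C(7,5)·!2 = 21·1 = 21
  i=6: C(7,6)·!1 = 7·0 = 0
  i=7: C(7,7)·!0 = 1·1 = 1
Total = 407.

407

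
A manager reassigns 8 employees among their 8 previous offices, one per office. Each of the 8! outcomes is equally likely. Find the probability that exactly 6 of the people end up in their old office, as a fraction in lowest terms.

1/1440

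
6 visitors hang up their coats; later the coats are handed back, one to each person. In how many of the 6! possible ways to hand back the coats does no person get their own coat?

265

!6 = 6! · Σ_{k=0}^{6} (-1)^k/k!
= 6! - 6!/1! + 6!/2! - 6!/3! + 6!/4! - 6!/5! + 6!/6!
= 720 - 720 + 360 - 120 + 30 - 6 + 1
= 265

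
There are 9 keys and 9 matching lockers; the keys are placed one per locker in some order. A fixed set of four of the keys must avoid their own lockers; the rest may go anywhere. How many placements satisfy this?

229080

Let A_j be the event that the j-th constrained one is fixed. By inclusion-exclusion over the 4 events:
Σ_{j=0}^{4} (-1)^j C(4,j)(9-j)!
= C(4,0)·9! - C(4,1)·8! + C(4,2)·7! - C(4,3)·6! + C(4,4)·5!
= 362880 - 161280 + 30240 - 2880 + 120
= 229080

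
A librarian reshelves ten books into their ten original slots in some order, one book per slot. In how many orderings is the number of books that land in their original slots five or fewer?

3626624

# with exactly i fixed is C(10,i)·!(10-i); sum over i=0..5:
  i=0: C(10,0)·!10 = 1·1334961 = 1334961
  i=1: C(10,1)·!9 = 10·133496 = 1334960
  i=2: C(10,2)·!8 = 45·14833 = 667485
  i=3: C(10,3)·!7 = 120·1854 = 222480
  i=4: C(10,4)·!6 = 210·265 = 55650
  i=5: C(10,5)·!5 = 252·44 = 11088
Total = 3626624.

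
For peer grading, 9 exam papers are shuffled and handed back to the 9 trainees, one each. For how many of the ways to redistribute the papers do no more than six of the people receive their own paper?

362843

Sum C(9,i)·!(9-i) for i = 0..6:
  i=0: C(9,0)·!9 = 1·133496 = 133496
  i=1: C(9,1)·!8 = 9·14833 = 133497
  i=2: C(9,2)·!7 = 36·1854 = 66744
  i=3: C(9,3)·!6 = 84·265 = 22260
  i=4: C(9,4)·!5 = 126·44 = 5544
  i=5: C(9,5)·!4 = 126·9 = 1134
  i=6: C(9,6)·!3 = 84·2 = 168
Total = 362843.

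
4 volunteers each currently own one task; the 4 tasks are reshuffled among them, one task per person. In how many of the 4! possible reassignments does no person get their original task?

9

The number of derangements of 4 is !4 = Σ_{k=0}^{4} (-1)^k·4!/k!
= 4! - 4!/1! + 4!/2! - 4!/3! + 4!/4!
= 24 - 24 + 12 - 4 + 1
= 9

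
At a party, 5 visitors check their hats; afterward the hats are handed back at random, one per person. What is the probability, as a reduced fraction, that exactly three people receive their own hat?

1/12

Favorable outcomes: C(5,3)·!2 = 10·1 = 10.
Total outcomes: 5! = 120.
Probability = 10/120 = 1/12.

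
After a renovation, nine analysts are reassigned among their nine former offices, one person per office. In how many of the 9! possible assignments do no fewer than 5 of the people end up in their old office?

1339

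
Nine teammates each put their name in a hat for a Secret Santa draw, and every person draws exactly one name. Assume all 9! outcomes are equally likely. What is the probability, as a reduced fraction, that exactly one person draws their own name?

Favorable outcomes: C(9,1)·!8 = 9·14833 = 133497.
Total outcomes: 9! = 362880.
Probability = 133497/362880 = 2119/5760.

2119/5760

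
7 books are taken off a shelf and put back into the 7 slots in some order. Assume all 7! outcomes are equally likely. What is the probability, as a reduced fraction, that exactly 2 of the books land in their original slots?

Favorable outcomes: C(7,2)·!5 = 21·44 = 924.
Total outcomes: 7! = 5040.
Probability = 924/5040 = 11/60.

11/60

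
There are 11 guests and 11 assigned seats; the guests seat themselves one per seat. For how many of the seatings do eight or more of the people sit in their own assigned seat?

386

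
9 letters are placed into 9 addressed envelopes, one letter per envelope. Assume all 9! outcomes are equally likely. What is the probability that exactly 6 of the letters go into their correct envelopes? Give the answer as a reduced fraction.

Favorable outcomes: C(9,6)·!3 = 84·2 = 168.
Total outcomes: 9! = 362880.
Probability = 168/362880 = 1/2160.

1/2160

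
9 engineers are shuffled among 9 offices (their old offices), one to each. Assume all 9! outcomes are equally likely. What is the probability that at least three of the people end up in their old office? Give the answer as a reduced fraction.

29143/362880

Favorable outcomes: Σ_{i≥3} C(9,i)·!(9-i) = 84·265 + 126·44 + 126·9 + 84·2 + 36·1 + 9·0 + 1·1 = 29143.
Total outcomes: 9! = 362880.
Probability = 29143/362880 = 29143/362880.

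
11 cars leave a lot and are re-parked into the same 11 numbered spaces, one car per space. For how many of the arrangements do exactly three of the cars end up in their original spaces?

2447445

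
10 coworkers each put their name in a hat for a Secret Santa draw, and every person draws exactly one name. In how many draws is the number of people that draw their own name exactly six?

Choose which 6 of the 10 are fixed: C(10,6) = 210.
The other 4 form a derangement: !4 = 9.
Total: 210 × 9 = 1890.

1890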